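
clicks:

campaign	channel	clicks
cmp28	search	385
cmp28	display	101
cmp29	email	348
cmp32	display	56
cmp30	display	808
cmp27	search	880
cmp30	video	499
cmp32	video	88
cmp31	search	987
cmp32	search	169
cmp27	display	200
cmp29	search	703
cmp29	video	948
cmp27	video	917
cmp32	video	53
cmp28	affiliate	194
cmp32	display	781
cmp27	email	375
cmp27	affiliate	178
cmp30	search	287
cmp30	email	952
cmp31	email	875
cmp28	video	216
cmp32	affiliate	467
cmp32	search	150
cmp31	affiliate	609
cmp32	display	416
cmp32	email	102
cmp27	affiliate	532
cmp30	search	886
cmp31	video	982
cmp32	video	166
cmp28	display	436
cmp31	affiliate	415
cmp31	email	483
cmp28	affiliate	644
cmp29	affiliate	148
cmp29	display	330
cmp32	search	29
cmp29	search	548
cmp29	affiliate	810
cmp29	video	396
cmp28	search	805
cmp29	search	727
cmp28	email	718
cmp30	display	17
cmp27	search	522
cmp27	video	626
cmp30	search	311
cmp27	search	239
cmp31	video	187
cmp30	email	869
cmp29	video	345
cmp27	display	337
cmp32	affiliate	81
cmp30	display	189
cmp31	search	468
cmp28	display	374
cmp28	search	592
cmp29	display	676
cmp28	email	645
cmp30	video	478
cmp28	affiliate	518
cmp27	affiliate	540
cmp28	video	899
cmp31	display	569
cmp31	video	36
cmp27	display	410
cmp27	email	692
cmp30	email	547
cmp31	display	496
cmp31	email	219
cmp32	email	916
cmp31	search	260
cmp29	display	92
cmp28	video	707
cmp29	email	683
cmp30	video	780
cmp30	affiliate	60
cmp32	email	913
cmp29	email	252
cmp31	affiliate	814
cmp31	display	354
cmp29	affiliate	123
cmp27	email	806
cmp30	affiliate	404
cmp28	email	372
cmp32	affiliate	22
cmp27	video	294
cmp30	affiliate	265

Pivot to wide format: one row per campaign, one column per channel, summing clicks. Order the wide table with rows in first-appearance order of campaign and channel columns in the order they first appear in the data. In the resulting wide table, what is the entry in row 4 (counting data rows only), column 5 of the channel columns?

With rows in first-appearance order of campaign, row 4 is campaign=cmp30. channel columns in first-appearance order: search, display, email, video, affiliate; column 5 is affiliate.
Long rows with campaign=cmp30, channel=affiliate: 60 + 404 + 265 = 729.

729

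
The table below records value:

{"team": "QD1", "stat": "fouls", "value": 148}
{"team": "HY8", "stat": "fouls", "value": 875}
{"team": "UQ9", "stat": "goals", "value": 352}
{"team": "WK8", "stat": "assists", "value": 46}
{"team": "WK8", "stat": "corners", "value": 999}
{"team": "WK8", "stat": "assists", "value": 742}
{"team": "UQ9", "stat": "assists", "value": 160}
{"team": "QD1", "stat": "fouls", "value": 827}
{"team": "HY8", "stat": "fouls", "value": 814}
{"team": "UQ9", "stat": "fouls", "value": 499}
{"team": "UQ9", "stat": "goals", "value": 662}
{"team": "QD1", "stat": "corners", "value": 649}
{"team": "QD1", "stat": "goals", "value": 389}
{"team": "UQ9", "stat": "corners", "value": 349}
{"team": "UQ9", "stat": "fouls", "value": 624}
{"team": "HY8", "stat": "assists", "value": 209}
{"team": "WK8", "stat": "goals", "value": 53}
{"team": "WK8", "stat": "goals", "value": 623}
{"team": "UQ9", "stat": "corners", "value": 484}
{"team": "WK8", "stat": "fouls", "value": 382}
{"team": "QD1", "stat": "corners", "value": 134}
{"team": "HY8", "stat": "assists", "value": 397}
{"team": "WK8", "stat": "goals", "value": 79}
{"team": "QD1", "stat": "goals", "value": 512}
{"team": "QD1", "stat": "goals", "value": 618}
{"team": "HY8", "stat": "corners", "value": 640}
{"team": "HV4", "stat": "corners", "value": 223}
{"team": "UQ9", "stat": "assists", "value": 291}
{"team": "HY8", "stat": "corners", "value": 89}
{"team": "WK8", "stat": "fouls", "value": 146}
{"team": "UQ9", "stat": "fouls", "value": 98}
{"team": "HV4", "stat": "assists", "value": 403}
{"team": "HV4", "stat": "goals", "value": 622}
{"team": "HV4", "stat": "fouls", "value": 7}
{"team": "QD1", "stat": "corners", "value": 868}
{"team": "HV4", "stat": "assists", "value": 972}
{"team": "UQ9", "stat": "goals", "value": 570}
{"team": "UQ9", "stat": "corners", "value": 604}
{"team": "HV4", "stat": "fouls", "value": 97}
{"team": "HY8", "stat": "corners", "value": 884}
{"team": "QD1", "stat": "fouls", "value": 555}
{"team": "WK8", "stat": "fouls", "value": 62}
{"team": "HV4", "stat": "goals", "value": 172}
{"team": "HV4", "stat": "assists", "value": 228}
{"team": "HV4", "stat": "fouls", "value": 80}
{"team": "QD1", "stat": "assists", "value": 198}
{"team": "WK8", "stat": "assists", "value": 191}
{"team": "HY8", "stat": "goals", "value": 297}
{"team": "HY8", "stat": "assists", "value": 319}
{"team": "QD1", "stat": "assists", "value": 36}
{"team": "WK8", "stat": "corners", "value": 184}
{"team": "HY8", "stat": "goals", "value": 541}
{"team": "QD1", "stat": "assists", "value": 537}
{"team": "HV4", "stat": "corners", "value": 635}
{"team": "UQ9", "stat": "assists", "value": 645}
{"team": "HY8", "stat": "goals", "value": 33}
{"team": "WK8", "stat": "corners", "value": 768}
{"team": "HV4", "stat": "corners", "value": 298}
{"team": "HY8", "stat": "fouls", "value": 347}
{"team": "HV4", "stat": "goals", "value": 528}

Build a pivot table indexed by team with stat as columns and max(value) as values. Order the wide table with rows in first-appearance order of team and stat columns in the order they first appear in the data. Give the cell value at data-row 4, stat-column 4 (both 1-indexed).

With rows in first-appearance order of team, row 4 is team=WK8. stat columns in first-appearance order: fouls, goals, assists, corners; column 4 is corners.
Long rows with team=WK8, stat=corners: max(999, 184, 768) = 999.

999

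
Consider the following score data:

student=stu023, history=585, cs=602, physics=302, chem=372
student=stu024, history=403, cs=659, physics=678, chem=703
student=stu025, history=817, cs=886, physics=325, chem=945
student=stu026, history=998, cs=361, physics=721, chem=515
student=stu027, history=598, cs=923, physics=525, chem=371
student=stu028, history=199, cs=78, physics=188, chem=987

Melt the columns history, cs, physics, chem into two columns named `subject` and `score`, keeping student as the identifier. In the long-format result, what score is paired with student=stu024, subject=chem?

703

Unpivoting turns each (student, wide-column) pair into one long row.
The wide cell at row stu024, column chem holds 703, so the long row (stu024, chem) has score=703.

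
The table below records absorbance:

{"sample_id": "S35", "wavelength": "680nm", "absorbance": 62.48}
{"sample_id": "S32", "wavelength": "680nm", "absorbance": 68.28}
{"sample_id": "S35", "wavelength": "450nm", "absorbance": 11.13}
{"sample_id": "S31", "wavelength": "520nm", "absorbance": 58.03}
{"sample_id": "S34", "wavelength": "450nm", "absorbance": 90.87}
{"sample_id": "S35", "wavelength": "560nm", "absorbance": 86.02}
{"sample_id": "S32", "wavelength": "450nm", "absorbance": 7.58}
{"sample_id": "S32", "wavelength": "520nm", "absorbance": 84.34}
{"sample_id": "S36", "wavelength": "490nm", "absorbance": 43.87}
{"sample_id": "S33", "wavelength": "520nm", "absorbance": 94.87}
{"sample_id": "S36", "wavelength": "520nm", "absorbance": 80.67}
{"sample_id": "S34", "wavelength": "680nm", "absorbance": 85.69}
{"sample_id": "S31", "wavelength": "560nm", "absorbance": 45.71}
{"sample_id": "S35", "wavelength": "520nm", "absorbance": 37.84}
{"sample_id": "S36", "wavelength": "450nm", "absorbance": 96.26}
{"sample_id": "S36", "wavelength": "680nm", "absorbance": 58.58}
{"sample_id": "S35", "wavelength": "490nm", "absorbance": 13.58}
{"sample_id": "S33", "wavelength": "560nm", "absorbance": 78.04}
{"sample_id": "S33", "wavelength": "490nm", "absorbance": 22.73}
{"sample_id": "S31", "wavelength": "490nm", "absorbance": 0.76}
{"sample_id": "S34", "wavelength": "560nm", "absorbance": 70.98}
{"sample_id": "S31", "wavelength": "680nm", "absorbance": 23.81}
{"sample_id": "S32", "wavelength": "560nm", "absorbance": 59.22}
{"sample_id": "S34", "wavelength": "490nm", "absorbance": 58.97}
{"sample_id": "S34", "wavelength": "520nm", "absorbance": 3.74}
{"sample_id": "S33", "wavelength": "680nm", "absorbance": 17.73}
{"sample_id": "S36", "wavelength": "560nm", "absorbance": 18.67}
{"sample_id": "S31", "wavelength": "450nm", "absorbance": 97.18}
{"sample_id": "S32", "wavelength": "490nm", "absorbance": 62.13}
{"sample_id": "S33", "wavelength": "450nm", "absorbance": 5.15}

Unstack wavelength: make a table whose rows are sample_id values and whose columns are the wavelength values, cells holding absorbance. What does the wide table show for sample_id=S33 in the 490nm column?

Wide layout: rows indexed by sample_id, columns are the 5 distinct wavelength values (680nm, 450nm, 520nm, 560nm, 490nm).
Cell (sample_id=S33, wavelength=490nm) draws from the long row where sample_id=S33 and wavelength=490nm, which has absorbance=22.73.

22.73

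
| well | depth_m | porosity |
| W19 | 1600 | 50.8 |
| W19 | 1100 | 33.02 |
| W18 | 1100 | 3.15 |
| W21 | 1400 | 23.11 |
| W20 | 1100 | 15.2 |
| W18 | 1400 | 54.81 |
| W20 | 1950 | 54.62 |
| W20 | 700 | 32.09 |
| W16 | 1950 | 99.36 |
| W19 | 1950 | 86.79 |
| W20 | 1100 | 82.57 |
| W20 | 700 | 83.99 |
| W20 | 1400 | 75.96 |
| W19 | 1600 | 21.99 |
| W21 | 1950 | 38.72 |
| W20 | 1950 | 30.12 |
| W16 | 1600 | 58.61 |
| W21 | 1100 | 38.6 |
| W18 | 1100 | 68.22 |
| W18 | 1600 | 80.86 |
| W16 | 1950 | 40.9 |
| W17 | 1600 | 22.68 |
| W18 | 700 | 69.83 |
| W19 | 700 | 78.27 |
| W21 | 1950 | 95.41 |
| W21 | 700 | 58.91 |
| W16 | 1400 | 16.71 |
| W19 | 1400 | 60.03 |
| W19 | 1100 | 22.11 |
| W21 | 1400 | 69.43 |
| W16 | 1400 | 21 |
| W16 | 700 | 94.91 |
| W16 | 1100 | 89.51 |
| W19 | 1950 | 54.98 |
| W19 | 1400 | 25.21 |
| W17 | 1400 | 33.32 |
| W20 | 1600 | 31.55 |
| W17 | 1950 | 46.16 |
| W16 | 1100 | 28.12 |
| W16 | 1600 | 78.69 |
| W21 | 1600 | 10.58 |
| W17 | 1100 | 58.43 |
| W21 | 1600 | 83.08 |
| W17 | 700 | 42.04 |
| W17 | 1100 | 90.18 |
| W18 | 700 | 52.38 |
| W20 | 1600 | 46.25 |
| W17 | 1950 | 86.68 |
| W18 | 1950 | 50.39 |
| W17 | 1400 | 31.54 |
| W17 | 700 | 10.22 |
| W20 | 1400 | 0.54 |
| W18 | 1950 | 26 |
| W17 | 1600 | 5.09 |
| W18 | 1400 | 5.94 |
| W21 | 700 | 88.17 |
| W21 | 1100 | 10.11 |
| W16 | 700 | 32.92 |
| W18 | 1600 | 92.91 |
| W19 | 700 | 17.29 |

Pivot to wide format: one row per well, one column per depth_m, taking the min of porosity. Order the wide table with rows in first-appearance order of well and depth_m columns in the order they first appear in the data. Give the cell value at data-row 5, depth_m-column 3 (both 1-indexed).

With rows in first-appearance order of well, row 5 is well=W16. depth_m columns in first-appearance order: 1600, 1100, 1400, 1950, 700; column 3 is 1400.
Long rows with well=W16, depth_m=1400: min(16.71, 21) = 16.71.

16.71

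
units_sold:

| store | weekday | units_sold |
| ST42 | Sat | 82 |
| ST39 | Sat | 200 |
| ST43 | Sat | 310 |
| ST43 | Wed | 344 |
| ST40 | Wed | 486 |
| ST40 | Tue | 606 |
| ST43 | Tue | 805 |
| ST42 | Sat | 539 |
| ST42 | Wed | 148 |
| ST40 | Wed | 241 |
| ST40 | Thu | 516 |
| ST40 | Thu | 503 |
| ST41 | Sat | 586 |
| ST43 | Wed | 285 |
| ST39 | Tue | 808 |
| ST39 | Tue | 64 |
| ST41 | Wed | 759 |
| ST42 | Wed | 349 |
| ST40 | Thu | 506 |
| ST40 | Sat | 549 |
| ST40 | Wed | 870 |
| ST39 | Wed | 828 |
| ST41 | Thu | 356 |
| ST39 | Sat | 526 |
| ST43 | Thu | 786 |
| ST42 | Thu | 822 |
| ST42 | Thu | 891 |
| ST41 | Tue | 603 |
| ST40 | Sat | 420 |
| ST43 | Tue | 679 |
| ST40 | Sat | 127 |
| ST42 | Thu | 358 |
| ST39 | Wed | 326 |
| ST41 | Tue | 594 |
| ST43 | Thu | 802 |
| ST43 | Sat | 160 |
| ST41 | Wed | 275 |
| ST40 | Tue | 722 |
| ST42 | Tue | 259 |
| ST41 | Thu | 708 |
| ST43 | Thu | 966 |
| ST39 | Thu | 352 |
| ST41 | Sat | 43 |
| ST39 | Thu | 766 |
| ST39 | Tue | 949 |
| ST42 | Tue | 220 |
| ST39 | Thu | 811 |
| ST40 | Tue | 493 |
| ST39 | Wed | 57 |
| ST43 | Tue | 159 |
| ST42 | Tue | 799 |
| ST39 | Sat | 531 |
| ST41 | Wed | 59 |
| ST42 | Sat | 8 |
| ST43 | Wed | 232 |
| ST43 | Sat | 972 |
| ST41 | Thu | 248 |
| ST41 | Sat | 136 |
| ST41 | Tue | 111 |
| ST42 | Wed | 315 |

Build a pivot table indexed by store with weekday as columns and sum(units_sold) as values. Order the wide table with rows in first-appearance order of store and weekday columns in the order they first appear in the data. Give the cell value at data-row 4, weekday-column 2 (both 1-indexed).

1597

With rows in first-appearance order of store, row 4 is store=ST40. weekday columns in first-appearance order: Sat, Wed, Tue, Thu; column 2 is Wed.
Long rows with store=ST40, weekday=Wed: 486 + 241 + 870 = 1597.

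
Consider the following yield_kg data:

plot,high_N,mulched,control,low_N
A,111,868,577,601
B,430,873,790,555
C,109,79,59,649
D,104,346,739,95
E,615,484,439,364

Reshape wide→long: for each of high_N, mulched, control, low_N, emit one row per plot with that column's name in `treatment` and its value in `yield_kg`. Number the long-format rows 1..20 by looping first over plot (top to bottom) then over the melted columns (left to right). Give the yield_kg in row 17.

20 rows total (5 × 4). Row 17: index ⌊(17-1)/4⌋ = 4 into plot → E; (17-1) mod 4 = 0 into the melted columns → high_N.
So row 17 is (E, high_N, 615); yield_kg = 615.

615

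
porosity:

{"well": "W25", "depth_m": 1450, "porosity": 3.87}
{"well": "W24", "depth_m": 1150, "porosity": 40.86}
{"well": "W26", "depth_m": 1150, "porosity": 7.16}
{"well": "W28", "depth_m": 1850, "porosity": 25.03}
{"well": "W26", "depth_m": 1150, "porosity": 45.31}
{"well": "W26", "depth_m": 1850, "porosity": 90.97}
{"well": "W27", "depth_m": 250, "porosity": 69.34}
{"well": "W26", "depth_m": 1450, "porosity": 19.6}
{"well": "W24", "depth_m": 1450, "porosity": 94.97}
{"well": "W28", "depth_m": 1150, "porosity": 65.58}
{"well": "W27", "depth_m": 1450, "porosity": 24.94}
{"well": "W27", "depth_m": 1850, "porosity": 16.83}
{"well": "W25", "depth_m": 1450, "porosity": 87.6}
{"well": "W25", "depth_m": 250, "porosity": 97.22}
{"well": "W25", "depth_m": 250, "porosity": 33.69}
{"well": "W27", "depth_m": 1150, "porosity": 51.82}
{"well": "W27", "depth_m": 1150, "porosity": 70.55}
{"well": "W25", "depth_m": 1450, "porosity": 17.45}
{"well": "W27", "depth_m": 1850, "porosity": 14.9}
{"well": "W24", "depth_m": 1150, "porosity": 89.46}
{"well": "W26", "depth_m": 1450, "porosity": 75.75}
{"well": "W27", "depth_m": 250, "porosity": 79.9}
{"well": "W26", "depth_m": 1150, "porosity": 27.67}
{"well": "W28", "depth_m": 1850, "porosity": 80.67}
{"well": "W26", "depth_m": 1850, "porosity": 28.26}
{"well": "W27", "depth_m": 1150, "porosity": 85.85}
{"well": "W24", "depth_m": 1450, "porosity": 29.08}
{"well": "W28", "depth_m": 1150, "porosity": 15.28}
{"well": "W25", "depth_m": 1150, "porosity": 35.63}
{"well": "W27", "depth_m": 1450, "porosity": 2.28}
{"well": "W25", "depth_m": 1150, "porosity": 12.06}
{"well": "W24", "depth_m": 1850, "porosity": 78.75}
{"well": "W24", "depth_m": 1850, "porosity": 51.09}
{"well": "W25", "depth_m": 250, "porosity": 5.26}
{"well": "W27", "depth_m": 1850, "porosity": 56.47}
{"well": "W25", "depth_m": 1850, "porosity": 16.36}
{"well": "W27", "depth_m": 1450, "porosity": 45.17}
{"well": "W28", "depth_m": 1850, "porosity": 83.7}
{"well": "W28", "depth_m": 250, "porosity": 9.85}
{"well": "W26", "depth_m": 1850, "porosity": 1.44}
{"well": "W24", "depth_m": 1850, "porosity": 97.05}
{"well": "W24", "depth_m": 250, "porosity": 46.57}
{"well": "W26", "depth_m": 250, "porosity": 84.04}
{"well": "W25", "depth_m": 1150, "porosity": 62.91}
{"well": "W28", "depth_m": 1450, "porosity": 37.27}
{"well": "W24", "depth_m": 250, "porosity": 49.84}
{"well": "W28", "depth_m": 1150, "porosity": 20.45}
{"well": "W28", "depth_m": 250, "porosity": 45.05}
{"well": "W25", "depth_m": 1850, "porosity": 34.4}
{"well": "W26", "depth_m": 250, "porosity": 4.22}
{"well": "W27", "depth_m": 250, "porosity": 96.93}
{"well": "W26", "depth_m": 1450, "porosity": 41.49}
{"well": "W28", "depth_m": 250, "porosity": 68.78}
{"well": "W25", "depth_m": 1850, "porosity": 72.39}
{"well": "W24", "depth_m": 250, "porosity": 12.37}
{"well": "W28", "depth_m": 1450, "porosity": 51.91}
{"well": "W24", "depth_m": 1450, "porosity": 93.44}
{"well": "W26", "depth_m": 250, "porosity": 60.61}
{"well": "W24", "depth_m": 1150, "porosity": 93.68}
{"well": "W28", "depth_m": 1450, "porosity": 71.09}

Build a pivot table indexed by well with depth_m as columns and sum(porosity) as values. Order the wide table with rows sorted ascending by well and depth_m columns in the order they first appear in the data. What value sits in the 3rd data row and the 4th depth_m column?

With rows sorted ascending by well, row 3 is well=W26. depth_m columns in first-appearance order: 1450, 1150, 1850, 250; column 4 is 250.
Long rows with well=W26, depth_m=250: 84.04 + 4.22 + 60.61 = 148.87.

148.87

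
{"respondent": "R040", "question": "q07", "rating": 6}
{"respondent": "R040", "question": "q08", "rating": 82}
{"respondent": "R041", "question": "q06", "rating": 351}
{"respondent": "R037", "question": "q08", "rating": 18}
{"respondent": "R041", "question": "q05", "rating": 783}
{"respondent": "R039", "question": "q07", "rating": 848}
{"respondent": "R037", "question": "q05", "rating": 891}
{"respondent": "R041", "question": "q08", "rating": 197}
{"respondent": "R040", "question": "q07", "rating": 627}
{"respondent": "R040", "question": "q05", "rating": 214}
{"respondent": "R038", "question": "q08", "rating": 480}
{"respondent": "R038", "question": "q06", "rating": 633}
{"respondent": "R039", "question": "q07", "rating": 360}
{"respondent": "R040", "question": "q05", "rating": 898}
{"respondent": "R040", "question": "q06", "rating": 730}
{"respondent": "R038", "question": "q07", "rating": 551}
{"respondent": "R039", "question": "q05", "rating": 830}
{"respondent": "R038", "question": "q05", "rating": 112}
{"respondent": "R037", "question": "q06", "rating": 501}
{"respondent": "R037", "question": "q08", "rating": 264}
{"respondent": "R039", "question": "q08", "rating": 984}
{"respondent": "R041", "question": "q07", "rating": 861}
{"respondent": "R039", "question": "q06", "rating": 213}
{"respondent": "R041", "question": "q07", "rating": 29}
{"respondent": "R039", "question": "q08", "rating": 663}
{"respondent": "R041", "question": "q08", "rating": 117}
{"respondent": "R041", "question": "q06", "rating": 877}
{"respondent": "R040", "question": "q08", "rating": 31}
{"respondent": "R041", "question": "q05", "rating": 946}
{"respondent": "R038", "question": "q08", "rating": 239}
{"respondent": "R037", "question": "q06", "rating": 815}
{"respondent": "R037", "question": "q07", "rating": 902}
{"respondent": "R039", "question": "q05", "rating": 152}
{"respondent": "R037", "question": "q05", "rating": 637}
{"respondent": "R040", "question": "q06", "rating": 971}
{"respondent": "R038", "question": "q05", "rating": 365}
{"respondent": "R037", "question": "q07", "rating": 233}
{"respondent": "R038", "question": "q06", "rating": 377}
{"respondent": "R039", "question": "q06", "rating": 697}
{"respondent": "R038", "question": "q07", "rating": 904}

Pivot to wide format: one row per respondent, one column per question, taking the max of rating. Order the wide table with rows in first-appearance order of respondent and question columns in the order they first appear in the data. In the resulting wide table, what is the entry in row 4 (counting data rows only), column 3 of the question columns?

With rows in first-appearance order of respondent, row 4 is respondent=R039. question columns in first-appearance order: q07, q08, q06, q05; column 3 is q06.
Long rows with respondent=R039, question=q06: max(213, 697) = 697.

697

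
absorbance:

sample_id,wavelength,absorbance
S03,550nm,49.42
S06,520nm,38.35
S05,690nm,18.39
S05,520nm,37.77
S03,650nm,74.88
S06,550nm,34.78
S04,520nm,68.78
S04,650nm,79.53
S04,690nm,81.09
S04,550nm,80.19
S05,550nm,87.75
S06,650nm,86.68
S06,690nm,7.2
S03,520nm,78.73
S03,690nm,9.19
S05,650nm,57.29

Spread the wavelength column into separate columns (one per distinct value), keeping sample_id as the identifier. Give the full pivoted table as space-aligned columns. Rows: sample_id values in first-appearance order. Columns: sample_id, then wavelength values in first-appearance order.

Columns: sample_id plus the 4 distinct wavelength values (550nm, 520nm, 690nm, 650nm).
For example, row S03 column 550nm takes absorbance=49.42 from the long row (S03, 550nm).

sample_id  550nm  520nm  690nm  650nm
S03        49.42  78.73  9.19   74.88
S06        34.78  38.35  7.2    86.68
S05        87.75  37.77  18.39  57.29
S04        80.19  68.78  81.09  79.53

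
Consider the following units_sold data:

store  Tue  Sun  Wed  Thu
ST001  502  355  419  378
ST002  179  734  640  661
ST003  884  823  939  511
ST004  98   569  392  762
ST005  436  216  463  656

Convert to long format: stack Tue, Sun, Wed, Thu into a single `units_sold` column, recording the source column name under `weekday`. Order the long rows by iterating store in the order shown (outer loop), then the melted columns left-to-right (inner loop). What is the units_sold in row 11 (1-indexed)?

939

20 rows total (5 × 4). Row 11: index ⌊(11-1)/4⌋ = 2 into store → ST003; (11-1) mod 4 = 2 into the melted columns → Wed.
So row 11 is (ST003, Wed, 939); units_sold = 939.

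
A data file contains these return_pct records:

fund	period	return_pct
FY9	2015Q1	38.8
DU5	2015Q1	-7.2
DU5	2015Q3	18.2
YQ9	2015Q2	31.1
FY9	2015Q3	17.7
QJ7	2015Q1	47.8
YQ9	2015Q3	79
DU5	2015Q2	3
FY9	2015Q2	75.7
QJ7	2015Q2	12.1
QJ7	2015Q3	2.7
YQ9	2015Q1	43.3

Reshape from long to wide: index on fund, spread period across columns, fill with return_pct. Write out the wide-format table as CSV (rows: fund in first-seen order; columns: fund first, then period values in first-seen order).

fund,2015Q1,2015Q3,2015Q2
FY9,38.8,17.7,75.7
DU5,-7.2,18.2,3
YQ9,43.3,79,31.1
QJ7,47.8,2.7,12.1

Columns: fund plus the 3 distinct period values (2015Q1, 2015Q3, 2015Q2).
For example, row FY9 column 2015Q1 takes return_pct=38.8 from the long row (FY9, 2015Q1).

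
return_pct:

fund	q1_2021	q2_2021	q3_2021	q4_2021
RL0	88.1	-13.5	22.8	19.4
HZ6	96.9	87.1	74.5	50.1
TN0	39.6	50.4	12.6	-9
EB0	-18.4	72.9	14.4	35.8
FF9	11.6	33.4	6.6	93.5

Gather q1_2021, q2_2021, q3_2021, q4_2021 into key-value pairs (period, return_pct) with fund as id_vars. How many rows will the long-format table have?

5 fund values × 4 melted columns = 20 rows.

20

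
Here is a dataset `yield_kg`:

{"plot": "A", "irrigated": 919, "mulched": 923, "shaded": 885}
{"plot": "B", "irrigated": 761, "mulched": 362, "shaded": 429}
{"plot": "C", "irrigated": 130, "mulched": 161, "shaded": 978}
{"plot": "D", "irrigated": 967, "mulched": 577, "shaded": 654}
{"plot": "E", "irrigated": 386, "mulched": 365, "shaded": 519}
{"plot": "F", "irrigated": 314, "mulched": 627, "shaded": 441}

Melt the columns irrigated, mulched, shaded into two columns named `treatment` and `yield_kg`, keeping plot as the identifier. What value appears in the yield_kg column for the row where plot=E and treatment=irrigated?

386

Unpivoting turns each (plot, wide-column) pair into one long row.
The wide cell at row E, column irrigated holds 386, so the long row (E, irrigated) has yield_kg=386.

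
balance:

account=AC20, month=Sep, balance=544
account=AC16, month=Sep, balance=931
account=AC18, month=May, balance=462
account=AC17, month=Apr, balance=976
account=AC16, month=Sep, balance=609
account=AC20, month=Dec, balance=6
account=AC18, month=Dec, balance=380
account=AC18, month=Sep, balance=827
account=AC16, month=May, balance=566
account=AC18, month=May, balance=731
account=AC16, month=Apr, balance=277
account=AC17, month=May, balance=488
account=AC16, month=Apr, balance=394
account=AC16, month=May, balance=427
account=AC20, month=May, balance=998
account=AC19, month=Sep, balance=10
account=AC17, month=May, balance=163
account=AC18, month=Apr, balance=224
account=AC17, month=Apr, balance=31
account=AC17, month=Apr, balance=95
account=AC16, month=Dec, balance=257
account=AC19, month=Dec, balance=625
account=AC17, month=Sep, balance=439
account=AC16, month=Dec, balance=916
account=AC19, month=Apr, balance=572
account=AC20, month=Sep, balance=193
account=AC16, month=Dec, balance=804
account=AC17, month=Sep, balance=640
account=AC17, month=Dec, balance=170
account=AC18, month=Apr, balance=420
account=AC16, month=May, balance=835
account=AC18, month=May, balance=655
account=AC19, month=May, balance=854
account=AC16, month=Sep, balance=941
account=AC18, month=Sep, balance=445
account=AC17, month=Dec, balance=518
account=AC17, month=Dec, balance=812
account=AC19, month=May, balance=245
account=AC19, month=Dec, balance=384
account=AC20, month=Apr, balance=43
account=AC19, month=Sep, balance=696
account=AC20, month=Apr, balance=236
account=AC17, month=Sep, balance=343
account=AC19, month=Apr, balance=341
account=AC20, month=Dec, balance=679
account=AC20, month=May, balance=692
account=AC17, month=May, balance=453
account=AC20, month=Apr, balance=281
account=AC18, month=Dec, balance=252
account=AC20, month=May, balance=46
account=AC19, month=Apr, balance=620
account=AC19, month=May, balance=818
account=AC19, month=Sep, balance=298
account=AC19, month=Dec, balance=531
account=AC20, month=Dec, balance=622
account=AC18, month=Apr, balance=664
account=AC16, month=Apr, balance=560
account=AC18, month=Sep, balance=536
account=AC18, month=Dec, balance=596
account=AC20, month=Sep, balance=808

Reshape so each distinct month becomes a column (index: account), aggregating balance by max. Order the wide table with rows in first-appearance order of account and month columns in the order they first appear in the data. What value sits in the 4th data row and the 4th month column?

812

With rows in first-appearance order of account, row 4 is account=AC17. month columns in first-appearance order: Sep, May, Apr, Dec; column 4 is Dec.
Long rows with account=AC17, month=Dec: max(170, 518, 812) = 812.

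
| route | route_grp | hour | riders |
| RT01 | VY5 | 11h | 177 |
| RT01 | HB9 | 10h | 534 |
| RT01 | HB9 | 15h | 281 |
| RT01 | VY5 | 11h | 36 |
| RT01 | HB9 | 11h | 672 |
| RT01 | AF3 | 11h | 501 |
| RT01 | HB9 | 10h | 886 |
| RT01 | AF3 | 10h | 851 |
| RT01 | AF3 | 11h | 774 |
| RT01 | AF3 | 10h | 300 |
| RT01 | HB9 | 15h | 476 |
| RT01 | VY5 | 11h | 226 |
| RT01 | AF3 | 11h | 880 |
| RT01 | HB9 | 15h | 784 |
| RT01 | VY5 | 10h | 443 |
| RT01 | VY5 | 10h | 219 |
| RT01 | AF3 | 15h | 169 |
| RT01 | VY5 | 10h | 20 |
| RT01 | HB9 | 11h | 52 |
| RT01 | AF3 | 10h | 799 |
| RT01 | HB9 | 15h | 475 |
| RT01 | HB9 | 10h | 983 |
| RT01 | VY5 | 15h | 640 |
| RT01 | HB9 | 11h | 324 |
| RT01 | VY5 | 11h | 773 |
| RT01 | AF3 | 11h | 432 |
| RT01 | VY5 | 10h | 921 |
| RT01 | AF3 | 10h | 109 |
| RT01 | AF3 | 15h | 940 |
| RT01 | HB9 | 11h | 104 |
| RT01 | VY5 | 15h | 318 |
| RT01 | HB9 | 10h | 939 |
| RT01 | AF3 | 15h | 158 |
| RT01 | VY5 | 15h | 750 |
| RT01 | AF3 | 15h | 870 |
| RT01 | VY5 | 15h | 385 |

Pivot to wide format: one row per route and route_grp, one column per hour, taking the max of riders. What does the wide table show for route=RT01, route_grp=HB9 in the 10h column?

983

Rows with route=RT01, route_grp=HB9 and hour=10h: riders values are 534, 886, 983, 939.
max(534, 886, 983, 939) = 983.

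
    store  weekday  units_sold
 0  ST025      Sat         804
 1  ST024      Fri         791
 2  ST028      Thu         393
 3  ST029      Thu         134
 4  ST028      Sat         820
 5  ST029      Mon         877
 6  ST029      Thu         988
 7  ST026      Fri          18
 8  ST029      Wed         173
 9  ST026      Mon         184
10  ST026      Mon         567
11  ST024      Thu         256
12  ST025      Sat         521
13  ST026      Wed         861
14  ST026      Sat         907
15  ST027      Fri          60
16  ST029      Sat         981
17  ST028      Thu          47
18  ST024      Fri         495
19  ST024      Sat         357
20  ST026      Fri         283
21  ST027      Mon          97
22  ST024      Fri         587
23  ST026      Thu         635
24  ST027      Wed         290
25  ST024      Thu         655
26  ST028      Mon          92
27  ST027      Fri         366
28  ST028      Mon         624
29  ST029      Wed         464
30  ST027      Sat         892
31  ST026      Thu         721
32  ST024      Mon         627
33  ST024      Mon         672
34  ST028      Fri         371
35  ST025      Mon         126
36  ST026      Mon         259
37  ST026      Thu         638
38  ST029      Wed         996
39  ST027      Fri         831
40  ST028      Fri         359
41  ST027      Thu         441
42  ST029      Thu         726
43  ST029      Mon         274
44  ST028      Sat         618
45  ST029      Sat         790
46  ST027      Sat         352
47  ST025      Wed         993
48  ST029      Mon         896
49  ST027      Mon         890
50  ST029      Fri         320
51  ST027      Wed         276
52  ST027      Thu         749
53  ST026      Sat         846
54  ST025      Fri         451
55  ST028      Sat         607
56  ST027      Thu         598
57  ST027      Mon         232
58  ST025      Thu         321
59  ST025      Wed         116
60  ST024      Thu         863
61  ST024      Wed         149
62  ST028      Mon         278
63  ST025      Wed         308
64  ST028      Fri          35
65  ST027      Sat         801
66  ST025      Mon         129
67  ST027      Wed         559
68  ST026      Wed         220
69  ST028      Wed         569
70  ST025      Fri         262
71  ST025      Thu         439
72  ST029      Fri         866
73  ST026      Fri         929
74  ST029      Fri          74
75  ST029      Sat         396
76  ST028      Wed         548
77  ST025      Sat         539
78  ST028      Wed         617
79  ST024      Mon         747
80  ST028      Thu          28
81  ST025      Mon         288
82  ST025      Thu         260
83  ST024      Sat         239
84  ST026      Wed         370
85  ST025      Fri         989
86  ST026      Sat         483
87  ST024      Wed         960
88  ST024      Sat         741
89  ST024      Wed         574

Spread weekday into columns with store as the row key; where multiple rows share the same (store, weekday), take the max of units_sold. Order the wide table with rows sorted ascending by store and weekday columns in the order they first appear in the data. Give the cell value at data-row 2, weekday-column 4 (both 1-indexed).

With rows sorted ascending by store, row 2 is store=ST025. weekday columns in first-appearance order: Sat, Fri, Thu, Mon, Wed; column 4 is Mon.
Long rows with store=ST025, weekday=Mon: max(126, 129, 288) = 288.

288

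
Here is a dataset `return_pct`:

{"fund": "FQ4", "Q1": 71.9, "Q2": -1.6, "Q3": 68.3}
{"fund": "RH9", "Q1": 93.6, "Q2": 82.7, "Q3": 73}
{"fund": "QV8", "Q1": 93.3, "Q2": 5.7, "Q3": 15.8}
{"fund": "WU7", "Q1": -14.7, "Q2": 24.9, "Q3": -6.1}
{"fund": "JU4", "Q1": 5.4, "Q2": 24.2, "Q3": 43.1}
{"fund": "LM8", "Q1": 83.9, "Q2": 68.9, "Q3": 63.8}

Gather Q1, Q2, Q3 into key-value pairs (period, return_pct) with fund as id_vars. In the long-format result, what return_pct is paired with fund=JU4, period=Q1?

Unpivoting turns each (fund, wide-column) pair into one long row.
The wide cell at row JU4, column Q1 holds 5.4, so the long row (JU4, Q1) has return_pct=5.4.

5.4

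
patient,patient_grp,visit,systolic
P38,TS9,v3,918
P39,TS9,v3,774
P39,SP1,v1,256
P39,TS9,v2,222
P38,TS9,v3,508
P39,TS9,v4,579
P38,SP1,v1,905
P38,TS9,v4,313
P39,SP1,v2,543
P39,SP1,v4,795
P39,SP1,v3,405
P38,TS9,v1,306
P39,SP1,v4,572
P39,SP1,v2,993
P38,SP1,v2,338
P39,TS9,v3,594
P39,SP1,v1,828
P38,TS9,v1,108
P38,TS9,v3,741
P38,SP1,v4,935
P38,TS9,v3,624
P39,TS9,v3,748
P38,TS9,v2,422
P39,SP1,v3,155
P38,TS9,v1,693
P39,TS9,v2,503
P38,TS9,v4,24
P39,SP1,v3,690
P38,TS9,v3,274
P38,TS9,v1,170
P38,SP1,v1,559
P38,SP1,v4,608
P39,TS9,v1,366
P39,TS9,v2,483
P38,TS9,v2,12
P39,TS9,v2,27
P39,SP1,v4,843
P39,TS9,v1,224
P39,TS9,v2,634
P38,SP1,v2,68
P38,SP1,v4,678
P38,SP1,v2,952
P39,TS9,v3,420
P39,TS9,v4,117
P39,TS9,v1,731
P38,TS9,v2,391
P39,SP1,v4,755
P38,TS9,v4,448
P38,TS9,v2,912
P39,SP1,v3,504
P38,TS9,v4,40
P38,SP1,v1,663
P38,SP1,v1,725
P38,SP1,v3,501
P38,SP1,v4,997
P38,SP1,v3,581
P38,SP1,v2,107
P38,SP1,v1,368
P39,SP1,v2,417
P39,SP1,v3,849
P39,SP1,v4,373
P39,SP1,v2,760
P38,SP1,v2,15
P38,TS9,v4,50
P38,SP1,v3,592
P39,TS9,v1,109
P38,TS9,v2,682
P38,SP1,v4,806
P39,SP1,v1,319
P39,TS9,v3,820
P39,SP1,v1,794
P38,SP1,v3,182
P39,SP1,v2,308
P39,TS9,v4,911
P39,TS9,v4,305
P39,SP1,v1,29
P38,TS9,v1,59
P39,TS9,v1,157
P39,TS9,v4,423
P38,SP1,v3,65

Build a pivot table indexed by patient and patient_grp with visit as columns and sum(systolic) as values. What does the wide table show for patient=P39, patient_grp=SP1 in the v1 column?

2226

Rows with patient=P39, patient_grp=SP1 and visit=v1: systolic values are 256, 828, 319, 794, 29.
256 + 828 + 319 + 794 + 29 = 2226.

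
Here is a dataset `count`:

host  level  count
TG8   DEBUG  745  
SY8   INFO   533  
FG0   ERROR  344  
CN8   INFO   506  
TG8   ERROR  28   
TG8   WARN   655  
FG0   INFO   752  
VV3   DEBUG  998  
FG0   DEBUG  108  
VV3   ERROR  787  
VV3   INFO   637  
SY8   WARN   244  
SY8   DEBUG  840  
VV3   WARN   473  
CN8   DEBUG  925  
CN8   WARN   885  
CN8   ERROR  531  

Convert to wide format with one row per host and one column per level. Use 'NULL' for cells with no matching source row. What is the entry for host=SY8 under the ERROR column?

NULL

No long-format row has host=SY8 and level=ERROR, so the cell is NULL.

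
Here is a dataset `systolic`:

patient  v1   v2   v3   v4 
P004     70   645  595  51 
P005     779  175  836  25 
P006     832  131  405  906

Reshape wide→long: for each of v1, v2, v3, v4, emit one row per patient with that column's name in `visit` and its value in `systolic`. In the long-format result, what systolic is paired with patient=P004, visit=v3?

Unpivoting turns each (patient, wide-column) pair into one long row.
The wide cell at row P004, column v3 holds 595, so the long row (P004, v3) has systolic=595.

595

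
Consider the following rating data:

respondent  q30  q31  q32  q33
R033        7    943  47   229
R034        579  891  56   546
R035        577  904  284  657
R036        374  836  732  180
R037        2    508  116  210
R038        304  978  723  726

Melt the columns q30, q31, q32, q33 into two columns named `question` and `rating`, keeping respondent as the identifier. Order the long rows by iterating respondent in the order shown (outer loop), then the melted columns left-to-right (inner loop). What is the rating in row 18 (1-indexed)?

508

24 rows total (6 × 4). Row 18: index ⌊(18-1)/4⌋ = 4 into respondent → R037; (18-1) mod 4 = 1 into the melted columns → q31.
So row 18 is (R037, q31, 508); rating = 508.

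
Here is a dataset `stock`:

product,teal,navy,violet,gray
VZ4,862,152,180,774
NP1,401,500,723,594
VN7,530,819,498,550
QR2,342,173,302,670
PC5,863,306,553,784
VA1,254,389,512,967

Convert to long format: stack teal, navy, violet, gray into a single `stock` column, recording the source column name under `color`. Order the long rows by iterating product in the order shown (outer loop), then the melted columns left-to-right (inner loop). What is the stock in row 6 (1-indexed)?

24 rows total (6 × 4). Row 6: index ⌊(6-1)/4⌋ = 1 into product → NP1; (6-1) mod 4 = 1 into the melted columns → navy.
So row 6 is (NP1, navy, 500); stock = 500.

500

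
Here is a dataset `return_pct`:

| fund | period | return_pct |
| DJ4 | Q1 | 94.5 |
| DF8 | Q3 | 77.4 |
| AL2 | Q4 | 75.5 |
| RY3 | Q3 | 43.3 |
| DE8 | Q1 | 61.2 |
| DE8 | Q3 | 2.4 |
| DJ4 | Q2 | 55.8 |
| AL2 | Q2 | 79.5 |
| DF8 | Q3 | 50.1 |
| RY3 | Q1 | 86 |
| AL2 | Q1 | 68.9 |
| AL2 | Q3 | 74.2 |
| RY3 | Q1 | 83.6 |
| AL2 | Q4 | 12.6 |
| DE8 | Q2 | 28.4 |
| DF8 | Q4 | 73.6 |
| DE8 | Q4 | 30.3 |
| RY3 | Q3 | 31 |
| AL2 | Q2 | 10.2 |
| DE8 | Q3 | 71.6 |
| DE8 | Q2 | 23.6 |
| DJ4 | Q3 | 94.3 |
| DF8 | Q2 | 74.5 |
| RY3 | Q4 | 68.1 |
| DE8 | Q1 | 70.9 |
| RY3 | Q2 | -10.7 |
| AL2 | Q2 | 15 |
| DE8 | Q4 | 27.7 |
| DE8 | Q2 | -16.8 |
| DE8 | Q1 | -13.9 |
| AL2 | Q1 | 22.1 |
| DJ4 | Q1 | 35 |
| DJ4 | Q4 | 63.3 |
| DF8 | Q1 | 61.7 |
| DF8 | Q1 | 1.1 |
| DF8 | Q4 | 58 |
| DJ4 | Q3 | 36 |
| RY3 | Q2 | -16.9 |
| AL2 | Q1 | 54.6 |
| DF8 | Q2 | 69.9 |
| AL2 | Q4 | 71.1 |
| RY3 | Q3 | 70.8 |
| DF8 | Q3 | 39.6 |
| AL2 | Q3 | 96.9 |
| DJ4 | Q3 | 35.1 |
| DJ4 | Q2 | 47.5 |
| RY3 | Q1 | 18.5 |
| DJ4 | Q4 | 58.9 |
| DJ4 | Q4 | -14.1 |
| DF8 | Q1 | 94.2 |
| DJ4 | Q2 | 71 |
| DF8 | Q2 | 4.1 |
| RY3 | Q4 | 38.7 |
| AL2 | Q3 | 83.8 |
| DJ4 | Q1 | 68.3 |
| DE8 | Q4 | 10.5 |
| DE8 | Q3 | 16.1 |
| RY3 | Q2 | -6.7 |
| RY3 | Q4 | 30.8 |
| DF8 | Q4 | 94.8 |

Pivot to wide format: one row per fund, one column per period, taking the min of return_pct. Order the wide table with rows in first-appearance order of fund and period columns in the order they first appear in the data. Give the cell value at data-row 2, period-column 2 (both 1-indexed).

With rows in first-appearance order of fund, row 2 is fund=DF8. period columns in first-appearance order: Q1, Q3, Q4, Q2; column 2 is Q3.
Long rows with fund=DF8, period=Q3: min(77.4, 50.1, 39.6) = 39.6.

39.6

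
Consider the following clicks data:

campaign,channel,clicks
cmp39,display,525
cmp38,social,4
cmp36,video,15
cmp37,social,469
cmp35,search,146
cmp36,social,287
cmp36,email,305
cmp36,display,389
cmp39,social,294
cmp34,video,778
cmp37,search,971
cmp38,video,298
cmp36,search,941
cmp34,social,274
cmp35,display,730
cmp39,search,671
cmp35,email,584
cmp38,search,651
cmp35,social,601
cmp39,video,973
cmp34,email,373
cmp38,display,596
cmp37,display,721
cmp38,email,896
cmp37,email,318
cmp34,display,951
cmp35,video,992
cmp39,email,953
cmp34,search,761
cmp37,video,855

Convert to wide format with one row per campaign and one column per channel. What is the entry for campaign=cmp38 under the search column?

Wide layout: rows indexed by campaign, columns are the 5 distinct channel values (display, social, video, search, email).
Cell (campaign=cmp38, channel=search) draws from the long row where campaign=cmp38 and channel=search, which has clicks=651.

651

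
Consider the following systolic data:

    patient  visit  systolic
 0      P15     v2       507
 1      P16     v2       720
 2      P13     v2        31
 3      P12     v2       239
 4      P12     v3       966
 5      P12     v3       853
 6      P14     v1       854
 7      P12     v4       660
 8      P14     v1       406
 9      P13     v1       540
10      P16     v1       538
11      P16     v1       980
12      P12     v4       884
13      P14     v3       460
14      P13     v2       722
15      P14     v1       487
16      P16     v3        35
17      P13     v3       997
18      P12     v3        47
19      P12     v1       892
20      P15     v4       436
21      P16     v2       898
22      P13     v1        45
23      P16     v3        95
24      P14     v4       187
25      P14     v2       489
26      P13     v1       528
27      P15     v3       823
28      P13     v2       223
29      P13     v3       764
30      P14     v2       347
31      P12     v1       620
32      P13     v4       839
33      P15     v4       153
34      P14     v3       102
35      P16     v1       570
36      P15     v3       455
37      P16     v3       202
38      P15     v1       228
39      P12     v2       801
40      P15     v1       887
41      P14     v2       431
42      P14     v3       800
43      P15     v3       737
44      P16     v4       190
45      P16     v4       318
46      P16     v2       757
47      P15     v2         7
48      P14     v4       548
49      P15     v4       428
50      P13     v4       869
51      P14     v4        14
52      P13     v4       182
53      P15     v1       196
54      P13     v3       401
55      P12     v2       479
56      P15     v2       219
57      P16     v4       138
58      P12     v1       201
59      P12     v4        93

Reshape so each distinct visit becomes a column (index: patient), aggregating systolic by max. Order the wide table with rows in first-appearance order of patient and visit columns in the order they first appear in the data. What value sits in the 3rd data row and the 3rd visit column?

540

With rows in first-appearance order of patient, row 3 is patient=P13. visit columns in first-appearance order: v2, v3, v1, v4; column 3 is v1.
Long rows with patient=P13, visit=v1: max(540, 45, 528) = 540.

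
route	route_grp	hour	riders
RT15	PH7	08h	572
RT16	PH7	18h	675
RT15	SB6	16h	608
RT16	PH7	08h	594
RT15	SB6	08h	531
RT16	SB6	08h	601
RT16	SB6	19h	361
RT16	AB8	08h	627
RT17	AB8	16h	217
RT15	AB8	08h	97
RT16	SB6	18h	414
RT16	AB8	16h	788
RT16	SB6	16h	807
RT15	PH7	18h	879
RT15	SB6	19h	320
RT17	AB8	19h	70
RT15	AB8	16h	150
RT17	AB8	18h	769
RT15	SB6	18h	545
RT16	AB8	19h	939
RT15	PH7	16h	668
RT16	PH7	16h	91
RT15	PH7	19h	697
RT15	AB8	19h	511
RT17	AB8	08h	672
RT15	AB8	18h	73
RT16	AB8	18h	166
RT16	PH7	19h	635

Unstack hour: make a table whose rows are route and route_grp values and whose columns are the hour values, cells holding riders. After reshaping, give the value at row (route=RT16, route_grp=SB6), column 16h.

Wide layout: rows indexed by route and route_grp, columns are the 4 distinct hour values (08h, 18h, 16h, 19h).
Cell (route=RT16, route_grp=SB6, hour=16h) draws from the long row where route=RT16, route_grp=SB6 and hour=16h, which has riders=807.

807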